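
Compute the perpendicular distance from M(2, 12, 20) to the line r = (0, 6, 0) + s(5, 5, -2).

2√110

Direction vector d = (5, 5, -2).
AP = (2, 6, 20), and AP × d = (-112, 104, -20).
|AP × d|² = 23760 and |d|² = 54, so the distance is √(23760/54) = √440 = 2√110.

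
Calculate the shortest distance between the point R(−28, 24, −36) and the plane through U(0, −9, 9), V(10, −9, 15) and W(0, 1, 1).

UV = (10, 0, 6) and UW = (0, 10, −8), so a normal is n = UV × UW = (−60, 80, 100).
d = |(-60)·(-28) + 80·24 + 100·(-36) − 180| / √(3600 + 6400 + 10000) = |-180| / (100√2) = 9√2/10.

9√2/10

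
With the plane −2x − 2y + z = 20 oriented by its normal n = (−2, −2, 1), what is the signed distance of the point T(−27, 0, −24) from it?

10/3

n·T − 20 = 10.
|n| = 3, so the signed distance is 10/3.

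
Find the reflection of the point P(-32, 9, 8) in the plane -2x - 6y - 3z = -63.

(-28, 21, 14)

With n = (-2, -6, -3), the signed offset is (n·P − (-63))/|n|² = 49/49 = 1.
P' = P − 2t·n = (-32, 9, 8) − 2·(-2, -6, -3) = (-28, 21, 14).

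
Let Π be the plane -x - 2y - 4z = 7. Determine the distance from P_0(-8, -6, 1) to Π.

Normal vector n = (-1, -2, -4), and n·(-8, -6, 1) - 7 = 9.
|n| = √(1 + 4 + 16) = √21, so the distance is |9|/√21 = 9/√21.

3√21/7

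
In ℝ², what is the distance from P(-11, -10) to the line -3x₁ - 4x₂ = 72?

The normal to the line is n = (-3, -4) with |n| = 5.
|n·P − 72| = |73 − 72| = 1, so the distance is 1/5.

1/5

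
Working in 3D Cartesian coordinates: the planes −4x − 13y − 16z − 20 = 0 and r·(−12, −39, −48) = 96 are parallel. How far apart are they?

Divide the second equation by 3 to match normals: −4x − 13y − 16z = 32.
With common normal n = (−4, −13, −16) (|n| = 21), the distance is |20 − 32|/|n| = 12/21 = 4/7.

4/7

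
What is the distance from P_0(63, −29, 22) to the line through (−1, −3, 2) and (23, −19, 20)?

A direction vector is d = (24, −16, 18).
AP = (64, −26, 20), and AP × d = (−148, −672, −400).
|AP × d|² = 633488 and |d|² = 1156, so the distance is √(633488/1156) = √548 = 2√137.

2√137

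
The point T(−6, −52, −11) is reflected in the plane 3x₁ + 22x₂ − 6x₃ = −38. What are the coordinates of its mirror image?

(6, 36, -35)

With n = (3, 22, −6), the signed offset is (n·T − (-38))/|n|² = -1058/529 = -2.
T' = T − 2t·n = (−6, −52, −11) − (-4)·(3, 22, −6) = (6, 36, −35).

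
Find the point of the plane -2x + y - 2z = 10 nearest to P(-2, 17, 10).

(-4, 18, 8)

The perpendicular from P has direction n = (-2, 1, -2): r = (-2, 17, 10) + t(-2, 1, -2).
Substitute into the plane: n·(P + tn) = 10 gives 1 + 9t = 10, so t = 1.
Foot = (-2, 17, 10) + 1·(-2, 1, -2) = (-4, 18, 8).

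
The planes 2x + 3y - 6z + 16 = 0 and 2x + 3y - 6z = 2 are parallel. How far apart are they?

18/7

With common normal n = (2, 3, -6) (|n| = 7), the distance is |(-16) − 2|/|n| = 18/7.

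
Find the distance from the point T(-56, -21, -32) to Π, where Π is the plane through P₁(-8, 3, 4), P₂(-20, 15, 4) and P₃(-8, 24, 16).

4

P₁P₂ = (-12, 12, 0) and P₁P₃ = (0, 21, 12), so a normal is n = P₁P₂ × P₁P₃ = (144, 144, -252).
Then n·(-56, -21, -32) - (-1728) = -1296.
|n| = √(20736 + 20736 + 63504) = 324, so the distance is |-1296|/324 = 4.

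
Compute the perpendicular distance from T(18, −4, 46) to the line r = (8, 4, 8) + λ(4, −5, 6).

Direction vector d = (4, −5, 6).
AP = (10, −8, 38); AP·d = 308, |AP|² = 1608, |d|² = 77.
distance² = |AP|² − (AP·d)²/|d|² = 1608 − 94864/77 = 376, so the distance is 2√94.

2√94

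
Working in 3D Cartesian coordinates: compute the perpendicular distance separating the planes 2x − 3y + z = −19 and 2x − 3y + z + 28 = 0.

Both planes have normal n = (2, −3, 1), |n| = √14. Any point on the first plane is at distance |(-28) − (-19)|/|n| = 9/√14 from the second.

9/√14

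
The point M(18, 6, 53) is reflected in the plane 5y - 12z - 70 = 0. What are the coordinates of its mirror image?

n = (0, 5, -12), |n|² = 169, n·M − 70 = -676, so t = -676/169 = -4.
Foot F = M − (-4)·n = (18, 26, 5); the reflection is 2F − M = (18, 46, -43).

(18, 46, -43)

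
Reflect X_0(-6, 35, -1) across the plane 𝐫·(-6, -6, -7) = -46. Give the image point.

With n = (-6, -6, -7), the signed offset is (n·X_0 − (-46))/|n|² = -121/121 = -1.
X_0' = X_0 − 2t·n = (-6, 35, -1) − (-2)·(-6, -6, -7) = (-18, 23, -15).

(-18, 23, -15)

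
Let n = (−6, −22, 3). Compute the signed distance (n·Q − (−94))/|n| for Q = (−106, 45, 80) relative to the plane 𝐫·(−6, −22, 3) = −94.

-20/23

n·Q − (-94) = -20.
|n| = 23, so the signed distance is -20/23.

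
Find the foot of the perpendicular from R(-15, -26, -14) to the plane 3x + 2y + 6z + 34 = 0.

The perpendicular from R has direction n = (3, 2, 6): r = (-15, -26, -14) + μ(3, 2, 6).
Substitute into the plane: n·(R + μn) = -34 gives -181 + 49μ = -34, so μ = 3.
Foot = (-15, -26, -14) + 3·(3, 2, 6) = (-6, -20, 4).

(-6, -20, 4)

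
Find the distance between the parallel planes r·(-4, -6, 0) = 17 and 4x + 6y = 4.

21√13/26

Divide the second equation by -1 to match normals: -4x - 6y = -4.
With common normal n = (-4, -6, 0) (|n| = 2√13), the distance is |17 − (-4)|/|n| = 21/(2√13) = 21√13/26.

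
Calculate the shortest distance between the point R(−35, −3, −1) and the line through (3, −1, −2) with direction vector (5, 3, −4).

√649

Direction vector d = (5, 3, −4).
AP = (−38, −2, 1); AP·d = -200, |AP|² = 1449, |d|² = 50.
distance² = |AP|² − (AP·d)²/|d|² = 1449 − 40000/50 = 649, so the distance is √649.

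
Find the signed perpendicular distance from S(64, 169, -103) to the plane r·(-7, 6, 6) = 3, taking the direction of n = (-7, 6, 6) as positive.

-5

n·S − 3 = -55.
|n| = 11, so the signed distance is -55/11 = -5.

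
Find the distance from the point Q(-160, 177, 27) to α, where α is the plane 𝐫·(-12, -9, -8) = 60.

n = (-12, -9, -8); n·P − 60 = 51; |n| = 17; distance = 51/17 = 3.

3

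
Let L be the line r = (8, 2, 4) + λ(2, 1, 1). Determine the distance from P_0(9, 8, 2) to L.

√35

Direction vector d = (2, 1, 1).
AP = (1, 6, -2), and AP × d = (8, -5, -11).
|AP × d|² = 210 and |d|² = 6, so the distance is √(210/6) = √35.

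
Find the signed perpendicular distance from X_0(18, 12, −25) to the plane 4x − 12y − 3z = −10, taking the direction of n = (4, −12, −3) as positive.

1

n·X_0 − (-10) = 13.
|n| = 13, so the signed distance is 13/13 = 1.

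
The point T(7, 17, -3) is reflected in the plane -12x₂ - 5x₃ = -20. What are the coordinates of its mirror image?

(7, -7, -13)

With n = (0, -12, -5), the signed offset is (n·T − (-20))/|n|² = -169/169 = -1.
T' = T − 2t·n = (7, 17, -3) − (-2)·(0, -12, -5) = (7, -7, -13).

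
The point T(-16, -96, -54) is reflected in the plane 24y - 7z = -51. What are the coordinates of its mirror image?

(-16, 48, -96)

n = (0, 24, -7), |n|² = 625, n·T − (-51) = -1875, so t = -1875/625 = -3.
Foot F = T − (-3)·n = (-16, -24, -75); the reflection is 2F − T = (-16, 48, -96).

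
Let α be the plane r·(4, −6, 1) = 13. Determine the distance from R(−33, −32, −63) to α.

16√53/53

Normal vector n = (4, −6, 1), and n·(−33, −32, −63) − 13 = −16.
|n| = √(16 + 36 + 1) = √53, so the distance is |-16|/√53 = 16√53/53.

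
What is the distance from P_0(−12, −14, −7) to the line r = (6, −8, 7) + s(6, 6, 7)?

6√2

Direction vector d = (6, 6, 7).
AP = (−18, −6, −14); AP·d = -242, |AP|² = 556, |d|² = 121.
distance² = |AP|² − (AP·d)²/|d|² = 556 − 58564/121 = 72, so the distance is 6√2.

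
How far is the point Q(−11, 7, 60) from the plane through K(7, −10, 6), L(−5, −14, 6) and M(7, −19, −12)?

KL = (−12, −4, 0) and KM = (0, −9, −18), so a normal is n = KL × KM = (72, −216, 108).
d = |72·(-11) + (-216)·7 + 108·60 − 3312| / √(5184 + 46656 + 11664) = |864| / 252 = 24/7.

24/7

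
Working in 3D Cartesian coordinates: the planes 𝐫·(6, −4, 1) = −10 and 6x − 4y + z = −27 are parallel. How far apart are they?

With common normal n = (6, −4, 1) (|n| = √53), the distance is |(-10) − (-27)|/|n| = 17/√53.

17√53/53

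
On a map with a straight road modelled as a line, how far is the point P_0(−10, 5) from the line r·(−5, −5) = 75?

5√2

d = |(-5)·(-10) + (-5)·5 − 75| / √(25 + 25) = |-50|/(5√2) = 5√2.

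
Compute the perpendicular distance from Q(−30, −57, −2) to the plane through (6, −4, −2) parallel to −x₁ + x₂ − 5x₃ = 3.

17√3/9

Parallel planes share the normal n = (−1, 1, −5); since (6, −4, −2) lies on the plane, its equation is −x₁ + x₂ − 5x₃ = 0.
n = (−1, 1, −5); n·P − 0 = -17; |n| = 3√3; distance = 17/(3√3).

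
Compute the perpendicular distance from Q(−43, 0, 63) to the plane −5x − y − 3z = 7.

19/√35

Normal vector n = (−5, −1, −3), and n·(−43, 0, 63) − 7 = 19.
|n| = √(25 + 1 + 9) = √35, so the distance is |19|/√35 = 19/√35.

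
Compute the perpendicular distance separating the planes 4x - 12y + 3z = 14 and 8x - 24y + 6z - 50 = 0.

11/13

Divide the second equation by 2 to match normals: 4x - 12y + 3z = 25.
With common normal n = (4, -12, 3) (|n| = 13), the distance is |14 − 25|/|n| = 11/13.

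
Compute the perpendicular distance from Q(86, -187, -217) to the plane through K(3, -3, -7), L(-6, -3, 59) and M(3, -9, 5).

KL = (-9, 0, 66) and KM = (0, -6, 12), so a normal is n = KL × KM = (396, 108, 54).
Then n·(86, -187, -217) - 486 = 1656.
|n| = √(156816 + 11664 + 2916) = 414, so the distance is |1656|/414 = 4.

4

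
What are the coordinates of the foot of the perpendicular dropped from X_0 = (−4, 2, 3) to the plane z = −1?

n = (0, 0, 1), |n|² = 1, and n·X_0 − (-1) = 4.
t = 4/1 = 4, so the foot is X_0 − t·n = (−4, 2, 3) − 4·(0, 0, 1) = (−4, 2, −1).

(-4, 2, -1)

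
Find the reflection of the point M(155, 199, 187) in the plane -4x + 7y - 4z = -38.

(1451/9, 1693/9, 1739/9)

With n = (-4, 7, -4), the signed offset is (n·M − (-38))/|n|² = 63/81 = 7/9.
M' = M − 2t·n = (155, 199, 187) − (14/9)·(-4, 7, -4) = (1451/9, 1693/9, 1739/9).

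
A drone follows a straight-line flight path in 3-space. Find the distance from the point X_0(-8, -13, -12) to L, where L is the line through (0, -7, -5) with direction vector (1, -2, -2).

√113

Direction vector d = (1, -2, -2).
AP = (-8, -6, -7); AP·d = 18, |AP|² = 149, |d|² = 9.
distance² = |AP|² − (AP·d)²/|d|² = 149 − 324/9 = 113, so the distance is √113.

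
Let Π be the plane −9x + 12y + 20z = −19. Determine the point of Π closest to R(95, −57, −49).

n = (−9, 12, 20), |n|² = 625, and n·R − (-19) = -2500.
t = -2500/625 = -4, so the foot is R − t·n = (95, −57, −49) − (-4)·(−9, 12, 20) = (59, −9, 31).

(59, -9, 31)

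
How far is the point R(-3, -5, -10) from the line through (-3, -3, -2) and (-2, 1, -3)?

2√17

A direction vector is d = (1, 4, -1).
AP = (0, -2, -8); AP·d = 0, |AP|² = 68, |d|² = 18.
distance² = |AP|² − (AP·d)²/|d|² = 68 − 0/18 = 68, so the distance is 2√17.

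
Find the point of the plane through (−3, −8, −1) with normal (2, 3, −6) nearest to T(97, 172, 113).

The perpendicular from T has direction n = (2, 3, −6): r = (97, 172, 113) + μ(2, 3, −6).
Substitute into the plane: n·(T + μn) = -24 gives 32 + 49μ = -24, so μ = -8/7.
Foot = (97, 172, 113) + (-8/7)·(2, 3, −6) = (663/7, 1180/7, 839/7).

(663/7, 1180/7, 839/7)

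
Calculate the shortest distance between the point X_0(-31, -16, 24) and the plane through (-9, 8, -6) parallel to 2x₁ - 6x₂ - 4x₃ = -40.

Parallel planes share the normal n = (2, -6, -4); since (-9, 8, -6) lies on the plane, its equation is 2x₁ - 6x₂ - 4x₃ = -42.
n = (2, -6, -4); n·P − (-42) = -20; |n| = 2√14; distance = 20/(2√14) = 5√14/7.

10/√14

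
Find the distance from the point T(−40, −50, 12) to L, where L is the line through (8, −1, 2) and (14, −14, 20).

A direction vector is d = (6, −13, 18).
AP = (−48, −49, 10), and AP × d = (−752, 924, 918).
|AP × d|² = 2262004 and |d|² = 529, so the distance is √(2262004/529) = √4276 = 2√1069.

2√1069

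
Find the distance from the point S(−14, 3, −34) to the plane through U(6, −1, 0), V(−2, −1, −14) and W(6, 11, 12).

4/3

UV = (−8, 0, −14) and UW = (0, 12, 12), so a normal is n = UV × UW = (168, 96, −96).
d = |168·(-14) + 96·3 + (-96)·(-34) − 912| / √(28224 + 9216 + 9216) = |288| / 216 = 4/3.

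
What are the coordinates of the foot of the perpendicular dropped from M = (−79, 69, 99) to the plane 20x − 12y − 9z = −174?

(21, 9, 54)

n = (20, −12, −9), |n|² = 625, and n·M − (-174) = -3125.
t = -3125/625 = -5, so the foot is M − t·n = (−79, 69, 99) − (-5)·(20, −12, −9) = (21, 9, 54).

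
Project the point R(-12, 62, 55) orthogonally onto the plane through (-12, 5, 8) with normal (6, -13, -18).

(6, 23, 1)

n = (6, -13, -18), |n|² = 529, and n·R − (-281) = -1587.
t = -1587/529 = -3, so the foot is R − t·n = (-12, 62, 55) − (-3)·(6, -13, -18) = (6, 23, 1).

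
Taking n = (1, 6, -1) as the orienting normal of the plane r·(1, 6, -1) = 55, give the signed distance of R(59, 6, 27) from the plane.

n·R − 55 = 13.
|n| = √38, so the signed distance is 13/√38.

13/√38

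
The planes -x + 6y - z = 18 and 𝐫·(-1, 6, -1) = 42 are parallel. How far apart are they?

With common normal n = (-1, 6, -1) (|n| = √38), the distance is |18 − 42|/|n| = 24/√38 = 12√38/19.

12√38/19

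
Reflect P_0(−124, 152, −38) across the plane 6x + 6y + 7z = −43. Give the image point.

n = (6, 6, 7), |n|² = 121, n·P_0 − (-43) = -55, so t = -55/121 = -5/11.
Foot F = P_0 − (-5/11)·n = (−1334/11, 1702/11, −383/11); the reflection is 2F − P_0 = (−1304/11, 1732/11, −348/11).

(-1304/11, 1732/11, -348/11)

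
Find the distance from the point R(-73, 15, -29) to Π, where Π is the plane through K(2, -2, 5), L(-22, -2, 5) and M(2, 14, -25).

KL = (-24, 0, 0) and KM = (0, 16, -30), so a normal is n = KL × KM = (0, -720, -384).
Then n·(-73, 15, -29) - (-480) = 816.
|n| = √(0 + 518400 + 147456) = 816, so the distance is |816|/816 = 1.

1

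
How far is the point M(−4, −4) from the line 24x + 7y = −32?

The normal to the line is n = (24, 7) with |n| = 25.
|n·M − (-32)| = |-124 − (-32)| = 92, so the distance is 92/25.

92/25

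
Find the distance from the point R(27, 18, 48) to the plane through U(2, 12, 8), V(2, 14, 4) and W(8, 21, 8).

23√14/14

UV = (0, 2, -4) and UW = (6, 9, 0), so a normal is n = UV × UW = (36, -24, -12).
n = (36, -24, -12); n·P − (-312) = 276; |n| = 12√14; distance = 276/(12√14) = 23√14/14.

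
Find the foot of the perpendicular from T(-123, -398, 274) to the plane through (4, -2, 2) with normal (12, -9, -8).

n = (12, -9, -8), |n|² = 289, and n·T − 50 = -136.
t = -136/289 = -8/17, so the foot is T − t·n = (-123, -398, 274) − (-8/17)·(12, -9, -8) = (-1995/17, -6838/17, 4594/17).

(-1995/17, -6838/17, 4594/17)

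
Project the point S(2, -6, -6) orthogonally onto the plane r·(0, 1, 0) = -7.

The perpendicular from S has direction n = (0, 1, 0): r = (2, -6, -6) + t(0, 1, 0).
Substitute into the plane: n·(S + tn) = -7 gives -6 + 1t = -7, so t = -1.
Foot = (2, -6, -6) + (-1)·(0, 1, 0) = (2, -7, -6).

(2, -7, -6)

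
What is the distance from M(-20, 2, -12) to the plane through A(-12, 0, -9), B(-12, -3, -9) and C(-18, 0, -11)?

AB = (0, -3, 0) and AC = (-6, 0, -2), so a normal is n = AB × AC = (6, 0, -18).
Then n·(-20, 2, -12) - 90 = 6.
|n| = √(36 + 0 + 324) = 6√10, so the distance is |6|/(6√10) = √10/10.

1/√10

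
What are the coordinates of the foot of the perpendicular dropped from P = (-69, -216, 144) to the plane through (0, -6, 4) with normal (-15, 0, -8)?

n = (-15, 0, -8), |n|² = 289, and n·P − (-32) = -85.
t = -85/289 = -5/17, so the foot is P − t·n = (-69, -216, 144) − (-5/17)·(-15, 0, -8) = (-1248/17, -216, 2408/17).

(-1248/17, -216, 2408/17)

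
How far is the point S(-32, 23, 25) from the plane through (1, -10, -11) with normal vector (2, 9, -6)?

The plane has equation n·(r − (1, -10, -11)) = 0, i.e. n·r = -22.
d = |2·(-32) + 9·23 + (-6)·25 − (-22)| / √(4 + 81 + 36) = |15| / 11 = 15/11.

15/11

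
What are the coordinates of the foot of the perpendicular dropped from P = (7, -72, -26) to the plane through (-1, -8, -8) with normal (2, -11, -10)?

The perpendicular from P has direction n = (2, -11, -10): r = (7, -72, -26) + t(2, -11, -10).
Substitute into the plane: n·(P + tn) = 166 gives 1066 + 225t = 166, so t = -4.
Foot = (7, -72, -26) + (-4)·(2, -11, -10) = (-1, -28, 14).

(-1, -28, 14)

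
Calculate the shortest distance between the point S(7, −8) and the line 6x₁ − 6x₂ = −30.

10√2

The normal to the line is n = (6, −6) with |n| = 6√2.
|n·S − (-30)| = |90 − (-30)| = 120, so the distance is 120/(6√2) = 10√2.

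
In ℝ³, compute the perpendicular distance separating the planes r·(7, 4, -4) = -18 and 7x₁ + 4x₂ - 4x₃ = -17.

Both planes have normal n = (7, 4, -4), |n| = 9. Any point on the first plane is at distance |(-17) − (-18)|/|n| = 1/9 from the second.

1/9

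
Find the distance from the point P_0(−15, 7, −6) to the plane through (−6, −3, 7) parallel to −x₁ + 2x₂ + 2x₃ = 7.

1

Parallel planes share the normal n = (−1, 2, 2); since (−6, −3, 7) lies on the plane, its equation is −x₁ + 2x₂ + 2x₃ = 14.
Then n·(−15, 7, −6) − 14 = 3.
|n| = √(1 + 4 + 4) = 3, so the distance is |3|/3 = 1.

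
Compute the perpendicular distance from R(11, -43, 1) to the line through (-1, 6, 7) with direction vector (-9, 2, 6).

Direction vector d = (-9, 2, 6).
AP = (12, -49, -6); AP·d = -242, |AP|² = 2581, |d|² = 121.
distance² = |AP|² − (AP·d)²/|d|² = 2581 − 58564/121 = 2097, so the distance is 3√233.

3√233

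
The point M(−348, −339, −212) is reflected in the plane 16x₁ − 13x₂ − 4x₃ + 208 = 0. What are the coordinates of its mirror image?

n = (16, −13, −4), |n|² = 441, n·M − (-208) = -105, so t = -105/441 = -5/21.
Foot F = M − (-5/21)·n = (−7228/21, −7184/21, −4472/21); the reflection is 2F − M = (−7148/21, −7249/21, −4492/21).

(-7148/21, -7249/21, -4492/21)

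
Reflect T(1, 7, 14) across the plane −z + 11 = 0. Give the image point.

n = (0, 0, −1), |n|² = 1, n·T − (-11) = -3, so t = -3/1 = -3.
Foot F = T − (-3)·n = (1, 7, 11); the reflection is 2F − T = (1, 7, 8).

(1, 7, 8)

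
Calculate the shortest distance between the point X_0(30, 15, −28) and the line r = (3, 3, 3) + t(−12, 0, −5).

3√185

Direction vector d = (−12, 0, −5).
AP = (27, 12, −31), and AP × d = (−60, 507, 144).
|AP × d|² = 281385 and |d|² = 169, so the distance is √(281385/169) = √1665 = 3√185.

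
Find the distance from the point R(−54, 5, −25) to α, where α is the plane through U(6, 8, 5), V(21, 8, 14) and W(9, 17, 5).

27√35/35

UV = (15, 0, 9) and UW = (3, 9, 0), so a normal is n = UV × UW = (−81, 27, 135).
d = |(-81)·(-54) + 27·5 + 135·(-25) − 405| / √(6561 + 729 + 18225) = |729| / (27√35) = 27√35/35.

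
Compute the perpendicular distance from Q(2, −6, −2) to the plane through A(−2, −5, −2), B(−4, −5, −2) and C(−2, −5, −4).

1

AB = (−2, 0, 0) and AC = (0, 0, −2), so a normal is n = AB × AC = (0, −4, 0).
Then n·(2, −6, −2) − 20 = 4.
|n| = √(0 + 16 + 0) = 4, so the distance is |4|/4 = 1.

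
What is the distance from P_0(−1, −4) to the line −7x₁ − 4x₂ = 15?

The normal to the line is n = (−7, −4) with |n| = √65.
|n·P_0 − 15| = |23 − 15| = 8, so the distance is 8/√65.

8√65/65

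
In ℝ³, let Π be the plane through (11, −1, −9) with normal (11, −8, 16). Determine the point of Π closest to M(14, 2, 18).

(3, 10, 2)

n = (11, −8, 16), |n|² = 441, and n·M − (-15) = 441.
t = 441/441 = 1, so the foot is M − t·n = (14, 2, 18) − 1·(11, −8, 16) = (3, 10, 2).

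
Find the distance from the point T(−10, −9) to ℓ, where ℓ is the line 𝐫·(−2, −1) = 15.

d = |(-2)·(-10) + (-1)·(-9) − 15| / √(4 + 1) = |14|/√5 = 14/√5.

14/√5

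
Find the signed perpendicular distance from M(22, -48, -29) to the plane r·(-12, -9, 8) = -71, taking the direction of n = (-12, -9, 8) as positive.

7/17

n·M − (-71) = 7.
|n| = 17, so the signed distance is 7/17.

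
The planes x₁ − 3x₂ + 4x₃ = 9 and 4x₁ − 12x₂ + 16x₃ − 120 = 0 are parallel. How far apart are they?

Divide the second equation by 4 to match normals: x₁ − 3x₂ + 4x₃ = 30.
Both planes have normal n = (1, −3, 4), |n| = √26. Any point on the first plane is at distance |30 − 9|/|n| = 21/√26 from the second.

21√26/26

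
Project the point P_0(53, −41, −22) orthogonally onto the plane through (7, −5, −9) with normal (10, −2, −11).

The perpendicular from P_0 has direction n = (10, −2, −11): r = (53, −41, −22) + μ(10, −2, −11).
Substitute into the plane: n·(P_0 + μn) = 179 gives 854 + 225μ = 179, so μ = -3.
Foot = (53, −41, −22) + (-3)·(10, −2, −11) = (23, −35, 11).

(23, -35, 11)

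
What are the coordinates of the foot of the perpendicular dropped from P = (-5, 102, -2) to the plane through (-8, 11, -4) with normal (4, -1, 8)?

n = (4, -1, 8), |n|² = 81, and n·P − (-75) = -63.
t = -63/81 = -7/9, so the foot is P − t·n = (-5, 102, -2) − (-7/9)·(4, -1, 8) = (-17/9, 911/9, 38/9).

(-17/9, 911/9, 38/9)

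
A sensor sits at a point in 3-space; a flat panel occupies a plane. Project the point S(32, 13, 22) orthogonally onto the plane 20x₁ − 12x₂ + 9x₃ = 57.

(12, 25, 13)

n = (20, −12, 9), |n|² = 625, and n·S − 57 = 625.
t = 625/625 = 1, so the foot is S − t·n = (32, 13, 22) − 1·(20, −12, 9) = (12, 25, 13).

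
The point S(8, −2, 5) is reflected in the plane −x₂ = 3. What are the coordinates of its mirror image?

n = (0, −1, 0), |n|² = 1, n·S − 3 = -1, so t = -1/1 = -1.
Foot F = S − (-1)·n = (8, −3, 5); the reflection is 2F − S = (8, −4, 5).

(8, -4, 5)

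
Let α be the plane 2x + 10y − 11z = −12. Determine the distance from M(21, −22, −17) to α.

7/5

n = (2, 10, −11); n·P − (-12) = 21; |n| = 15; distance = 21/15 = 7/5.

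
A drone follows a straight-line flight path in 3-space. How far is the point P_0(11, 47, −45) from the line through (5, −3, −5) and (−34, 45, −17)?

A direction vector is d = (−39, 48, −12).
AP = (6, 50, −40), and AP × d = (1320, 1632, 2238).
|AP × d|² = 9414468 and |d|² = 3969, so the distance is √(9414468/3969) = √2372 = 2√593.

2√593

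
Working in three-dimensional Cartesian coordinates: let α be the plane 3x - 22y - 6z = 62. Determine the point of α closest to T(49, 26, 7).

The perpendicular from T has direction n = (3, -22, -6): r = (49, 26, 7) + μ(3, -22, -6).
Substitute into the plane: n·(T + μn) = 62 gives -467 + 529μ = 62, so μ = 1.
Foot = (49, 26, 7) + 1·(3, -22, -6) = (52, 4, 1).

(52, 4, 1)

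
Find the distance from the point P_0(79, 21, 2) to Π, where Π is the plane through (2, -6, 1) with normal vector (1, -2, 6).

The plane has equation n·(r − (2, -6, 1)) = 0, i.e. n·r = 20.
Then n·(79, 21, 2) - 20 = 29.
|n| = √(1 + 4 + 36) = √41, so the distance is |29|/√41 = 29/√41.

29√41/41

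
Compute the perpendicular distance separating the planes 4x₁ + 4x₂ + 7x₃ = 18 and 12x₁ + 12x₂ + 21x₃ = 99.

Divide the second equation by 3 to match normals: 4x₁ + 4x₂ + 7x₃ = 33.
With common normal n = (4, 4, 7) (|n| = 9), the distance is |18 − 33|/|n| = 15/9 = 5/3.

5/3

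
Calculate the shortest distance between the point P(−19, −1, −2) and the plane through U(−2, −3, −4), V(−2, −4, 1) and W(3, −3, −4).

UV = (0, −1, 5) and UW = (5, 0, 0), so a normal is n = UV × UW = (0, 25, 5).
Then n·(−19, −1, −2) − (−95) = 60.
|n| = √(0 + 625 + 25) = 5√26, so the distance is |60|/(5√26) = 12/√26.

6√26/13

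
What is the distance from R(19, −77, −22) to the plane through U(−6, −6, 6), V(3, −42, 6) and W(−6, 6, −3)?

25/13

UV = (9, −36, 0) and UW = (0, 12, −9), so a normal is n = UV × UW = (324, 81, 108).
n = (324, 81, 108); n·P − (-1782) = -675; |n| = 351; distance = 675/351 = 25/13.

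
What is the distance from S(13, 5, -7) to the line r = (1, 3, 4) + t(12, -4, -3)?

Direction vector d = (12, -4, -3).
AP = (12, 2, -11), and AP × d = (-50, -96, -72).
|AP × d|² = 16900 and |d|² = 169, so the distance is √(16900/169) = √100 = 10.

10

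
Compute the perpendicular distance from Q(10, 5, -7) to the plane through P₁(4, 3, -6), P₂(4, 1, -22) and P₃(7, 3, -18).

7/9

P₁P₂ = (0, -2, -16) and P₁P₃ = (3, 0, -12), so a normal is n = P₁P₂ × P₁P₃ = (24, -48, 6).
Then n·(10, 5, -7) - (-84) = 42.
|n| = √(576 + 2304 + 36) = 54, so the distance is |42|/54 = 7/9.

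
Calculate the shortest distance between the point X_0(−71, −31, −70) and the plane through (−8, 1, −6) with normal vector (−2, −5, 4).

2√5

The plane has equation n·(r − (−8, 1, −6)) = 0, i.e. n·r = -13.
d = |(-2)·(-71) + (-5)·(-31) + 4·(-70) − (-13)| / √(4 + 25 + 16) = |30| / (3√5) = 2√5.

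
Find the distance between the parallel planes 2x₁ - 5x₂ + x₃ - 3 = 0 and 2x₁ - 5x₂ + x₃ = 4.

With common normal n = (2, -5, 1) (|n| = √30), the distance is |3 − 4|/|n| = 1/√30.

1/√30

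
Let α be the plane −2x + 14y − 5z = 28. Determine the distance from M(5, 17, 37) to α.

n = (−2, 14, −5); n·P − 28 = 15; |n| = 15; distance = 15/15 = 1.

1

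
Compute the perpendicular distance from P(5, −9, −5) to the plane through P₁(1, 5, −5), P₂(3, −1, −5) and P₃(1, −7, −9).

P₁P₂ = (2, −6, 0) and P₁P₃ = (0, −12, −4), so a normal is n = P₁P₂ × P₁P₃ = (24, 8, −24).
Then n·(5, −9, −5) − 184 = −16.
|n| = √(576 + 64 + 576) = 8√19, so the distance is |-16|/(8√19) = 2√19/19.

2√19/19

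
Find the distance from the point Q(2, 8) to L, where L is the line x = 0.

2

d = |1·2 + 0·8 − 0| / √(1 + 0) = |2|/1 = 2.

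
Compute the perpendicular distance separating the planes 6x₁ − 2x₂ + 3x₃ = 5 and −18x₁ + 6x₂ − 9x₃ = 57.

24/7

Divide the second equation by -3 to match normals: 6x₁ − 2x₂ + 3x₃ = -19.
With common normal n = (6, −2, 3) (|n| = 7), the distance is |5 − (-19)|/|n| = 24/7.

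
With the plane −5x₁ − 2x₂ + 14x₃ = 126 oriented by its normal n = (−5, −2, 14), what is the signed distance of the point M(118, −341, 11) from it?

n·M − 126 = 120.
|n| = 15, so the signed distance is 120/15 = 8.

8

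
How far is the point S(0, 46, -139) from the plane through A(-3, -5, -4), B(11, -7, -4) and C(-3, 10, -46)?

3

AB = (14, -2, 0) and AC = (0, 15, -42), so a normal is n = AB × AC = (84, 588, 210).
n = (84, 588, 210); n·P − (-4032) = 1890; |n| = 630; distance = 1890/630 = 3.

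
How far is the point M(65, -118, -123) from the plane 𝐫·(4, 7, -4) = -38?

Normal vector n = (4, 7, -4), and n·(65, -118, -123) - (-38) = -36.
|n| = √(16 + 49 + 16) = 9, so the distance is |-36|/9 = 4.

4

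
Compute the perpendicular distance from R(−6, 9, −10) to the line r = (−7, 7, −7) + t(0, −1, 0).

Direction vector d = (0, −1, 0).
AP = (1, 2, −3); AP·d = -2, |AP|² = 14, |d|² = 1.
distance² = |AP|² − (AP·d)²/|d|² = 14 − 4/1 = 10, so the distance is √10.

√10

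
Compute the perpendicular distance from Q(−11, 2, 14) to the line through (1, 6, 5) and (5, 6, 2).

A direction vector is d = (4, 0, −3).
AP = (−12, −4, 9), and AP × d = (12, 0, 16).
|AP × d|² = 400 and |d|² = 25, so the distance is √(400/25) = √16 = 4.

4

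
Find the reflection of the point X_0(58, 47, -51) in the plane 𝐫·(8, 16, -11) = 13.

With n = (8, 16, -11), the signed offset is (n·X_0 − 13)/|n|² = 1764/441 = 4.
X_0' = X_0 − 2t·n = (58, 47, -51) − 8·(8, 16, -11) = (-6, -81, 37).

(-6, -81, 37)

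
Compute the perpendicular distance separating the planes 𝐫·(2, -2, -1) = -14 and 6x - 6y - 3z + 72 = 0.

Divide the second equation by 3 to match normals: 2x - 2y - z = -24.
Both planes have normal n = (2, -2, -1), |n| = 3. Any point on the first plane is at distance |(-24) − (-14)|/|n| = 10/3 from the second.

10/3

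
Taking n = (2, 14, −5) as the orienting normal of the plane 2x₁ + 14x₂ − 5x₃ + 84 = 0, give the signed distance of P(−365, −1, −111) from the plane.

-7

n·P − (-84) = -105.
|n| = 15, so the signed distance is -105/15 = -7.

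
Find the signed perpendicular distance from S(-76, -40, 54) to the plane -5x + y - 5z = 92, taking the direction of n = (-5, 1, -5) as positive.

-22/√51

n·S − 92 = -22.
|n| = √51, so the signed distance is -22/√51.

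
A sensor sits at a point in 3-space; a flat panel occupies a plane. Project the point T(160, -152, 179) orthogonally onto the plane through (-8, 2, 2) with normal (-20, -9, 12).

n = (-20, -9, 12), |n|² = 625, and n·T − 166 = 150.
t = 150/625 = 6/25, so the foot is T − t·n = (160, -152, 179) − (6/25)·(-20, -9, 12) = (824/5, -3746/25, 4403/25).

(824/5, -3746/25, 4403/25)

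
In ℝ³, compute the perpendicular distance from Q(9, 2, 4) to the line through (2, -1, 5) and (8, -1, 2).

A direction vector is d = (6, 0, -3).
AP = (7, 3, -1); AP·d = 45, |AP|² = 59, |d|² = 45.
distance² = |AP|² − (AP·d)²/|d|² = 59 − 2025/45 = 14, so the distance is √14.

√14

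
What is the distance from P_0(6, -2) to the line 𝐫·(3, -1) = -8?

28/√10

d = |3·6 + (-1)·(-2) − (-8)| / √(9 + 1) = |28|/√10 = 28/√10.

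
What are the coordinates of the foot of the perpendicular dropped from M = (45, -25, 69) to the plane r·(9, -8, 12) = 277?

(9, 7, 21)

The perpendicular from M has direction n = (9, -8, 12): r = (45, -25, 69) + t(9, -8, 12).
Substitute into the plane: n·(M + tn) = 277 gives 1433 + 289t = 277, so t = -4.
Foot = (45, -25, 69) + (-4)·(9, -8, 12) = (9, 7, 21).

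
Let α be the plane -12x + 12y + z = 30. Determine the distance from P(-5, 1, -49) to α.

n = (-12, 12, 1); n·P − 30 = -7; |n| = 17; distance = 7/17.

7/17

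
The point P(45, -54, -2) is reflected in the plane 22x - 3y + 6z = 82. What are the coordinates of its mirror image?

(-43, -42, -26)

With n = (22, -3, 6), the signed offset is (n·P − 82)/|n|² = 1058/529 = 2.
P' = P − 2t·n = (45, -54, -2) − 4·(22, -3, 6) = (-43, -42, -26).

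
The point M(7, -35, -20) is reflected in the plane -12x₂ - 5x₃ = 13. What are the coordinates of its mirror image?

(7, 37, 10)

n = (0, -12, -5), |n|² = 169, n·M − 13 = 507, so t = 507/169 = 3.
Foot F = M − 3·n = (7, 1, -5); the reflection is 2F − M = (7, 37, 10).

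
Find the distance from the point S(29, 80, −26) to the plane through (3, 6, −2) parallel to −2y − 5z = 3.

Parallel planes share the normal n = (0, −2, −5); since (3, 6, −2) lies on the plane, its equation is −2y − 5z = -2.
d = |(-2)·80 + (-5)·(-26) − (-2)| / √(0 + 4 + 25) = |-28| / √29 = 28√29/29.

28√29/29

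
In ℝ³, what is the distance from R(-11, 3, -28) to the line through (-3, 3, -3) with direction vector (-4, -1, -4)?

Direction vector d = (-4, -1, -4).
AP = (-8, 0, -25); AP·d = 132, |AP|² = 689, |d|² = 33.
distance² = |AP|² − (AP·d)²/|d|² = 689 − 17424/33 = 161, so the distance is √161.

√161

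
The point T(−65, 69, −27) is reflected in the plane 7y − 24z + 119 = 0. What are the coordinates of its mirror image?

n = (0, 7, −24), |n|² = 625, n·T − (-119) = 1250, so t = 1250/625 = 2.
Foot F = T − 2·n = (−65, 55, 21); the reflection is 2F − T = (−65, 41, 69).

(-65, 41, 69)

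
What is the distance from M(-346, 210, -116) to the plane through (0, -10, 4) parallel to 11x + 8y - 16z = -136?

Parallel planes share the normal n = (11, 8, -16); since (0, -10, 4) lies on the plane, its equation is 11x + 8y - 16z = -144.
Then n·(-346, 210, -116) - (-144) = -126.
|n| = √(121 + 64 + 256) = 21, so the distance is |-126|/21 = 6.

6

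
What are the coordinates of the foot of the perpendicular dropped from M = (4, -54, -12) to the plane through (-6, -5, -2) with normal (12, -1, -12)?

The perpendicular from M has direction n = (12, -1, -12): r = (4, -54, -12) + μ(12, -1, -12).
Substitute into the plane: n·(M + μn) = -43 gives 246 + 289μ = -43, so μ = -1.
Foot = (4, -54, -12) + (-1)·(12, -1, -12) = (-8, -53, 0).

(-8, -53, 0)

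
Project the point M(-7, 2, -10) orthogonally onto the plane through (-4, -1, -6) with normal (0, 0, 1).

The perpendicular from M has direction n = (0, 0, 1): r = (-7, 2, -10) + λ(0, 0, 1).
Substitute into the plane: n·(M + λn) = -6 gives -10 + 1λ = -6, so λ = 4.
Foot = (-7, 2, -10) + 4·(0, 0, 1) = (-7, 2, -6).

(-7, 2, -6)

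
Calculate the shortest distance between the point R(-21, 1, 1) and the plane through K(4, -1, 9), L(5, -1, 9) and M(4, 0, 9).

KL = (1, 0, 0) and KM = (0, 1, 0), so a normal is n = KL × KM = (0, 0, 1).
Then n·(-21, 1, 1) - 9 = -8.
|n| = √(0 + 0 + 1) = 1, so the distance is |-8|/1 = 8.

8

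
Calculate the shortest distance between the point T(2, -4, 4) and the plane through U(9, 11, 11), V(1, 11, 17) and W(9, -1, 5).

19√29/29

UV = (-8, 0, 6) and UW = (0, -12, -6), so a normal is n = UV × UW = (72, -48, 96).
d = |72·2 + (-48)·(-4) + 96·4 − 1176| / √(5184 + 2304 + 9216) = |-456| / (24√29) = 19√29/29.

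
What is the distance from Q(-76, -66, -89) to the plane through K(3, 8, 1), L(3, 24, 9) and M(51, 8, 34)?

KL = (0, 16, 8) and KM = (48, 0, 33), so a normal is n = KL × KM = (528, 384, -768).
Then n·(-76, -66, -89) - 3888 = -1008.
|n| = √(278784 + 147456 + 589824) = 1008, so the distance is |-1008|/1008 = 1.

1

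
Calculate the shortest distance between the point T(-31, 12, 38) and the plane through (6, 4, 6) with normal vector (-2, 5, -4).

14/(3√5)

The plane has equation n·(r − (6, 4, 6)) = 0, i.e. n·r = -16.
n = (-2, 5, -4); n·P − (-16) = -14; |n| = 3√5; distance = 14/(3√5) = 14√5/15.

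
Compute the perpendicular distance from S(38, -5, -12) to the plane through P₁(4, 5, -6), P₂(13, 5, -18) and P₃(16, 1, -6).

P₁P₂ = (9, 0, -12) and P₁P₃ = (12, -4, 0), so a normal is n = P₁P₂ × P₁P₃ = (-48, -144, -36).
Then n·(38, -5, -12) - (-696) = 24.
|n| = √(2304 + 20736 + 1296) = 156, so the distance is |24|/156 = 2/13.

2/13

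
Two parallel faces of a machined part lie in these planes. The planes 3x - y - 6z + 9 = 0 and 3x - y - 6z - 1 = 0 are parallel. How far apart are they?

Both planes have normal n = (3, -1, -6), |n| = √46. Any point on the first plane is at distance |1 − (-9)|/|n| = 10/√46 = 5√46/23 from the second.

10/√46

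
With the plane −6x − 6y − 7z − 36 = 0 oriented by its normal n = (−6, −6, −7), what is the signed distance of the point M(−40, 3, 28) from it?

n·M − 36 = -10.
|n| = 11, so the signed distance is -10/11.

-10/11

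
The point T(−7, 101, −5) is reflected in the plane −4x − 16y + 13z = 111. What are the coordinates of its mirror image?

(-39, -27, 99)

n = (−4, −16, 13), |n|² = 441, n·T − 111 = -1764, so t = -1764/441 = -4.
Foot F = T − (-4)·n = (−23, 37, 47); the reflection is 2F − T = (−39, −27, 99).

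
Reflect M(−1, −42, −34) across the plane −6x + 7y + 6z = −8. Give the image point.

n = (−6, 7, 6), |n|² = 121, n·M − (-8) = -484, so t = -484/121 = -4.
Foot F = M − (-4)·n = (−25, −14, −10); the reflection is 2F − M = (−49, 14, 14).

(-49, 14, 14)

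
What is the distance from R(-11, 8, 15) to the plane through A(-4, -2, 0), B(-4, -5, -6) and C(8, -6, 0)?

1/7

AB = (0, -3, -6) and AC = (12, -4, 0), so a normal is n = AB × AC = (-24, -72, 36).
Then n·(-11, 8, 15) - 240 = -12.
|n| = √(576 + 5184 + 1296) = 84, so the distance is |-12|/84 = 1/7.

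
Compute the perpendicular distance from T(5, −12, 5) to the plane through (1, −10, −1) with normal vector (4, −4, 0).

The plane has equation n·(r − (1, −10, −1)) = 0, i.e. n·r = 44.
n = (4, −4, 0); n·P − 44 = 24; |n| = 4√2; distance = 24/(4√2) = 3√2.

3√2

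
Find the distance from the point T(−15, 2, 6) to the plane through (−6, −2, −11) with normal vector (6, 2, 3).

5/7

The plane has equation n·(r − (−6, −2, −11)) = 0, i.e. n·r = -73.
d = |6·(-15) + 2·2 + 3·6 − (-73)| / √(36 + 4 + 9) = |5| / 7 = 5/7.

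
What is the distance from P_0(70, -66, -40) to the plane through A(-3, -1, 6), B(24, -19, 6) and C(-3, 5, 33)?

5

AB = (27, -18, 0) and AC = (0, 6, 27), so a normal is n = AB × AC = (-486, -729, 162).
n = (-486, -729, 162); n·P − 3159 = 4455; |n| = 891; distance = 4455/891 = 5.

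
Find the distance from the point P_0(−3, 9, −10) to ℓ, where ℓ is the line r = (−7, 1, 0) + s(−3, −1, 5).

2√10

Direction vector d = (−3, −1, 5).
AP = (4, 8, −10), and AP × d = (30, 10, 20).
|AP × d|² = 1400 and |d|² = 35, so the distance is √(1400/35) = √40 = 2√10.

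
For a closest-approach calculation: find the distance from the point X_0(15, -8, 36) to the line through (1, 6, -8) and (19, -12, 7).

2√194

A direction vector is d = (18, -18, 15).
AP = (14, -14, 44), and AP × d = (582, 582, 0).
|AP × d|² = 677448 and |d|² = 873, so the distance is √(677448/873) = √776 = 2√194.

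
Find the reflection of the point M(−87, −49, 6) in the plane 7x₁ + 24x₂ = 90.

(-45, 95, 6)

With n = (7, 24, 0), the signed offset is (n·M − 90)/|n|² = -1875/625 = -3.
M' = M − 2t·n = (−87, −49, 6) − (-6)·(7, 24, 0) = (−45, 95, 6).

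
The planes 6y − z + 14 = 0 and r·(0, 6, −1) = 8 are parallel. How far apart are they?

With common normal n = (0, 6, −1) (|n| = √37), the distance is |(-14) − 8|/|n| = 22/√37.

22√37/37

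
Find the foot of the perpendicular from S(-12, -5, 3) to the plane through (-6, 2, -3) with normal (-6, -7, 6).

The perpendicular from S has direction n = (-6, -7, 6): r = (-12, -5, 3) + λ(-6, -7, 6).
Substitute into the plane: n·(S + λn) = 4 gives 125 + 121λ = 4, so λ = -1.
Foot = (-12, -5, 3) + (-1)·(-6, -7, 6) = (-6, 2, -3).

(-6, 2, -3)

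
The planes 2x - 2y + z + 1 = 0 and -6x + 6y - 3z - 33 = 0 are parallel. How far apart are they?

10/3

Divide the second equation by -3 to match normals: 2x - 2y + z = -11.
With common normal n = (2, -2, 1) (|n| = 3), the distance is |(-1) − (-11)|/|n| = 10/3.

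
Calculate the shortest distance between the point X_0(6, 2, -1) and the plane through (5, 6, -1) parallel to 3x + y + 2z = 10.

Parallel planes share the normal n = (3, 1, 2); since (5, 6, -1) lies on the plane, its equation is 3x + y + 2z = 19.
d = |3·6 + 1·2 + 2·(-1) − 19| / √(9 + 1 + 4) = |-1| / √14 = √14/14.

√14/14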